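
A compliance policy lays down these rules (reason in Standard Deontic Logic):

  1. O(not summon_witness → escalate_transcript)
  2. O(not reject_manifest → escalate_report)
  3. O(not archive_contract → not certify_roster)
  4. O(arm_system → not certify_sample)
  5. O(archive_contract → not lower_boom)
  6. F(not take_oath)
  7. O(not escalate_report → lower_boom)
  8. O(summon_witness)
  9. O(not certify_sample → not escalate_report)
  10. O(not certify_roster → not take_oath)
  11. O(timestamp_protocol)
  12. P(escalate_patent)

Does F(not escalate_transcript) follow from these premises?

No

Premise 1 is O(not summon_witness → escalate_transcript), but O(not summon_witness) is not derivable from the premises, so it does not yield O(escalate_transcript).
No other premise forces O(escalate_transcript). An ideal world satisfying every premise can still have not escalate_transcript true, so F(not escalate_transcript) is not derivable.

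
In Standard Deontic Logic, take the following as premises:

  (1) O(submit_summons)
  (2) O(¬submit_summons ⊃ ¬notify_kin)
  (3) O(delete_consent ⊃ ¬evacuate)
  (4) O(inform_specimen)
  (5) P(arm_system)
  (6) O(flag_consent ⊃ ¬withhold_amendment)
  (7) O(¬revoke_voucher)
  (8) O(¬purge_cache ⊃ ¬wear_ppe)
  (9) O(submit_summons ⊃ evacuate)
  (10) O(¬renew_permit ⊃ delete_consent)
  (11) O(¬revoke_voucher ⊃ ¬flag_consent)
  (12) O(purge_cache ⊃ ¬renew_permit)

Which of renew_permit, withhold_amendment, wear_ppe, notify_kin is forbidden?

wear_ppe

From premise 1 we have O(submit_summons).
From O(submit_summons) and premise 9, O(submit_summons ⊃ evacuate), we obtain O(evacuate).
Premise 3 is O(delete_consent ⊃ ¬evacuate); contrapositively O(evacuate ⊃ ¬delete_consent). Since O(evacuate) holds, K gives O(¬delete_consent).
The contrapositive of premise 10 (O(¬renew_permit ⊃ delete_consent)) is O(¬delete_consent ⊃ renew_permit), and O(¬delete_consent) is already established, so O(renew_permit).
The contrapositive of premise 12 (O(purge_cache ⊃ ¬renew_permit)) is O(renew_permit ⊃ ¬purge_cache), and O(renew_permit) is already established, so O(¬purge_cache).
Applying K to premise 8 (O(¬purge_cache ⊃ ¬wear_ppe)) and O(¬purge_cache) yields O(¬wear_ppe).
So O(¬wear_ppe) holds, i.e. wear_ppe is forbidden. None of the other listed options is forbidden under the premises.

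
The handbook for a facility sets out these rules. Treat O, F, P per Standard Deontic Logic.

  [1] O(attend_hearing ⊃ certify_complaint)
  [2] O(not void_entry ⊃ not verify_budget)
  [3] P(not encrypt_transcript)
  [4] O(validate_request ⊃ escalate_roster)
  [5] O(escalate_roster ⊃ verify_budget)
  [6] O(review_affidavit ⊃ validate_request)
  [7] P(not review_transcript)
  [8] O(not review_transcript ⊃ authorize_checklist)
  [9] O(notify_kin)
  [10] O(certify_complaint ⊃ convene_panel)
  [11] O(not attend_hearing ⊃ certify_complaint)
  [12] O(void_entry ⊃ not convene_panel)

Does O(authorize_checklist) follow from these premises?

No

Premise 8 is O(not review_transcript ⊃ authorize_checklist), but O(not review_transcript) is not derivable from the premises (the permission P(not review_transcript) asserts only not O(review_transcript), not O(not review_transcript)), so it does not yield O(authorize_checklist).
No other premise forces O(authorize_checklist). An ideal world satisfying every premise can still have authorize_checklist false, so O(authorize_checklist) is not derivable.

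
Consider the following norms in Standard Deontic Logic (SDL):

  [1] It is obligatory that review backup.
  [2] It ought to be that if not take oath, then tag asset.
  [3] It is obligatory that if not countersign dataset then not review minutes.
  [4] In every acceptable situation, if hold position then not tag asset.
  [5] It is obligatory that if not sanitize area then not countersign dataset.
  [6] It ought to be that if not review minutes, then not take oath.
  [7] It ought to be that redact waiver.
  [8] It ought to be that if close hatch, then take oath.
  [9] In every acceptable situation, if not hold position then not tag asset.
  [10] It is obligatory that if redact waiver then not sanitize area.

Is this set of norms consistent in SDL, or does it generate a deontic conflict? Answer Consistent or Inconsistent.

By case analysis on ¬hold_position: premise 9 gives O(¬hold_position → ¬tag_asset) and premise 4 gives O(hold_position → ¬tag_asset), so O(¬tag_asset) either way.
Premise 2, O(¬take_oath → tag_asset), contraposes to O(¬tag_asset → take_oath); with O(¬tag_asset) we get O(take_oath).
The contrapositive of premise 6 (O(¬review_minutes → ¬take_oath)) is O(take_oath → review_minutes), and O(take_oath) is already established, so O(review_minutes).
The contrapositive of premise 3 (O(¬countersign_dataset → ¬review_minutes)) is O(review_minutes → countersign_dataset), and O(review_minutes) is already established, so O(countersign_dataset).
The contrapositive of premise 5 (O(¬sanitize_area → ¬countersign_dataset)) is O(countersign_dataset → sanitize_area), and O(countersign_dataset) is already established, so O(sanitize_area).
Premise 10, O(redact_waiver → ¬sanitize_area), contraposes to O(sanitize_area → ¬redact_waiver); with O(sanitize_area) we get O(¬redact_waiver).
However, premise 7 gives O(redact_waiver).
We now have both O(¬redact_waiver) and O(redact_waiver) — redact_waiver is simultaneously obligatory and forbidden, violating the D-axiom.

Inconsistent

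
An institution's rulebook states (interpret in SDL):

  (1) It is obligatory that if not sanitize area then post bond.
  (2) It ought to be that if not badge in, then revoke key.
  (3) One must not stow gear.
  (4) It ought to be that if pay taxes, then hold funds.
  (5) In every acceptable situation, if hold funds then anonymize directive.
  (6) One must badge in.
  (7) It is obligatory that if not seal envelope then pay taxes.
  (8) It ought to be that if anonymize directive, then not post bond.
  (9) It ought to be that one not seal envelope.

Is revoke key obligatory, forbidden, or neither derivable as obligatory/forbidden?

Premise 2 is O(¬badge_in → revoke_key), but O(¬badge_in) is not derivable from the premises, so it does not yield O(revoke_key).
No premise or chain of K-axiom applications forces O(revoke_key), and none forces O(¬revoke_key). So revoke_key is neither obligatory nor forbidden under these norms.

Neither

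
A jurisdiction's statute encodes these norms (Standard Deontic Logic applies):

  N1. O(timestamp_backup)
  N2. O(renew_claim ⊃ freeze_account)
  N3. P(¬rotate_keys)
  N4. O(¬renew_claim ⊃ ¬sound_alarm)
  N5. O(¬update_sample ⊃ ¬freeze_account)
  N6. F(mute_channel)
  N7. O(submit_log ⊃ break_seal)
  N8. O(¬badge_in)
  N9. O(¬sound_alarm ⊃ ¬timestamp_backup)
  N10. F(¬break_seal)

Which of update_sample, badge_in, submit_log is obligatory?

update_sample

Premise 1 states O(timestamp_backup) outright.
The contrapositive of premise 9 (O(¬sound_alarm ⊃ ¬timestamp_backup)) is O(timestamp_backup ⊃ sound_alarm), and O(timestamp_backup) is already established, so O(sound_alarm).
Premise 4 is O(¬renew_claim ⊃ ¬sound_alarm); contrapositively O(sound_alarm ⊃ renew_claim). Since O(sound_alarm) holds, K gives O(renew_claim).
Premise 2 is O(renew_claim ⊃ freeze_account); since O(renew_claim), deontic closure gives O(freeze_account).
Premise 5 is O(¬update_sample ⊃ ¬freeze_account); contrapositively O(freeze_account ⊃ update_sample). Since O(freeze_account) holds, K gives O(update_sample).
So O(update_sample) holds — update_sample is obligatory. None of the other listed options is made obligatory by any chain of premises.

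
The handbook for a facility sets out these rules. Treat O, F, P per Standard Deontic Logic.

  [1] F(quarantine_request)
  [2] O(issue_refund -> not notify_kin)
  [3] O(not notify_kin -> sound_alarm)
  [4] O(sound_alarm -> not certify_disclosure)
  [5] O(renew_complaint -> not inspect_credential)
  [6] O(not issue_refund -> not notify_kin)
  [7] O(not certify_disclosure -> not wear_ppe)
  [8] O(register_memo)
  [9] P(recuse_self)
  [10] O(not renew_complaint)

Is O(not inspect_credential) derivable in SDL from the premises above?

Premise 5 is O(renew_complaint -> not inspect_credential), but O(renew_complaint) is not derivable from the premises, so it does not yield O(not inspect_credential).
No other premise forces O(not inspect_credential). An ideal world satisfying every premise can still have not inspect_credential false, so O(not inspect_credential) is not derivable.

No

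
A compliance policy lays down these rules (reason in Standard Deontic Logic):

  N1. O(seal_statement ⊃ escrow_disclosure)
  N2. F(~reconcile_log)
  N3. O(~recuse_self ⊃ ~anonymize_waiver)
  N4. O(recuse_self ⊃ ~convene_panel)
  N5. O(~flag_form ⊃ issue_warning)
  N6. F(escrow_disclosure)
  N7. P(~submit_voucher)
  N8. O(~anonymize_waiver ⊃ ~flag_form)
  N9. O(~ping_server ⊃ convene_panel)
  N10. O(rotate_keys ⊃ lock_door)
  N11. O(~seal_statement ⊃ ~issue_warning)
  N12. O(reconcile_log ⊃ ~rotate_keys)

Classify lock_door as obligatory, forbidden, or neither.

Neither

Premise 10 is O(rotate_keys ⊃ lock_door), but O(rotate_keys) is not derivable from the premises, so it does not yield O(lock_door).
No premise or chain of K-axiom applications forces O(lock_door), and none forces O(~lock_door). So lock_door is neither obligatory nor forbidden under these norms.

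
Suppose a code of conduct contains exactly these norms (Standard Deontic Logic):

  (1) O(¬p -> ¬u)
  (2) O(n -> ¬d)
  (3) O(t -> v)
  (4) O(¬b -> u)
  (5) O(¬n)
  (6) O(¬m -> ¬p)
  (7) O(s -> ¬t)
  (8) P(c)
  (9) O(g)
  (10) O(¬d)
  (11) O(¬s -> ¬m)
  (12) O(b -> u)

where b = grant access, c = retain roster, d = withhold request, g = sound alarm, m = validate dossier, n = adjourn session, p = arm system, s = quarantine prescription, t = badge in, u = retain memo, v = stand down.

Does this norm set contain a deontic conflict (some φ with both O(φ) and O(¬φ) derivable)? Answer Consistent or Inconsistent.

Consistent

Premise 2 is O(n -> ¬d); even if O(¬d) held, inferring O(n) would be affirming the consequent — invalid.
So O(n) is not derivable, and the apparent clash with O(¬n) does not arise.
A world satisfying every obligation exists (e.g. b=false, c=false, d=false, g=true, m=true, n=false, p=true, s=true, t=false, u=true, v=false); no atom is both obligatory and forbidden, so the set is consistent.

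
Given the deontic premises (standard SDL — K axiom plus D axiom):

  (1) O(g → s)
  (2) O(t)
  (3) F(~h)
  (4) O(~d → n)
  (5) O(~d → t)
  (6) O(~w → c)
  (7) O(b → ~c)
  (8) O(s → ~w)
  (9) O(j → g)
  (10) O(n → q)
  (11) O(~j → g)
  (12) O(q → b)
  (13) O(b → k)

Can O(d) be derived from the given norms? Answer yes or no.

Premises 11 and 9 cover both cases: O(~j → g) and O(j → g). Since ~j ∨ j is a tautology, O(g) follows.
Applying K to premise 1 (O(g → s)) and O(g) yields O(s).
From O(s) and premise 8, O(s → ~w), we obtain O(~w).
Applying K to premise 6 (O(~w → c)) and O(~w) yields O(c).
Premise 7 is O(b → ~c); contrapositively O(c → ~b). Since O(c) holds, K gives O(~b).
The contrapositive of premise 12 (O(q → b)) is O(~b → ~q), and O(~b) is already established, so O(~q).
Premise 10 is O(n → q); contrapositively O(~q → ~n). Since O(~q) holds, K gives O(~n).
Premise 4, O(~d → n), contraposes to O(~n → d); with O(~n) we get O(d).
Premises 2, 3, 5, 13 do not contribute to this derivation.
So O(d) follows.

Yes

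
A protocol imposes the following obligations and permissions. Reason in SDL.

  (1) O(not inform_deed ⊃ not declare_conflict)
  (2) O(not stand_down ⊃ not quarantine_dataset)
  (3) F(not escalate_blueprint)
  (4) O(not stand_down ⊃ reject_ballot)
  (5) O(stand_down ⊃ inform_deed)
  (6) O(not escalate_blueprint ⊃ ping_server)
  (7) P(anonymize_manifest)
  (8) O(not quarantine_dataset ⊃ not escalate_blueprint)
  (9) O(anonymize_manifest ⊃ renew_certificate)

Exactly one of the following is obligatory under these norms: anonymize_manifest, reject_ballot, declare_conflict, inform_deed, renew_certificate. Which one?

inform_deed

Premise 3, F(not escalate_blueprint), is equivalent to O(escalate_blueprint).
Premise 8 is O(not quarantine_dataset ⊃ not escalate_blueprint); contrapositively O(escalate_blueprint ⊃ quarantine_dataset). Since O(escalate_blueprint) holds, K gives O(quarantine_dataset).
Premise 2, O(not stand_down ⊃ not quarantine_dataset), contraposes to O(quarantine_dataset ⊃ stand_down); with O(quarantine_dataset) we get O(stand_down).
Applying K to premise 5 (O(stand_down ⊃ inform_deed)) and O(stand_down) yields O(inform_deed).
So O(inform_deed) holds — inform_deed is obligatory. None of the other listed options is made obligatory by any chain of premises.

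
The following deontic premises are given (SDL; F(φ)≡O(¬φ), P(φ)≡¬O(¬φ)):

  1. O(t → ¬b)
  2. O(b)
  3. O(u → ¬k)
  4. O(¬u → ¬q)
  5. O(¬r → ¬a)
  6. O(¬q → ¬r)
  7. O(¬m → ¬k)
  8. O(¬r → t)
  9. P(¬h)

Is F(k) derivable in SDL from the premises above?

Yes

Premise 2 states O(b) outright.
The contrapositive of premise 1 (O(t → ¬b)) is O(b → ¬t), and O(b) is already established, so O(¬t).
Premise 8, O(¬r → t), contraposes to O(¬t → r); with O(¬t) we get O(r).
Premise 6 is O(¬q → ¬r); contrapositively O(r → q). Since O(r) holds, K gives O(q).
The contrapositive of premise 4 (O(¬u → ¬q)) is O(q → u), and O(q) is already established, so O(u).
Premise 3 is O(u → ¬k); since O(u), deontic closure gives O(¬k).
Premises 5, 7, 9 do not contribute to this derivation.
So O(¬k) holds, i.e. F(k). The claim follows.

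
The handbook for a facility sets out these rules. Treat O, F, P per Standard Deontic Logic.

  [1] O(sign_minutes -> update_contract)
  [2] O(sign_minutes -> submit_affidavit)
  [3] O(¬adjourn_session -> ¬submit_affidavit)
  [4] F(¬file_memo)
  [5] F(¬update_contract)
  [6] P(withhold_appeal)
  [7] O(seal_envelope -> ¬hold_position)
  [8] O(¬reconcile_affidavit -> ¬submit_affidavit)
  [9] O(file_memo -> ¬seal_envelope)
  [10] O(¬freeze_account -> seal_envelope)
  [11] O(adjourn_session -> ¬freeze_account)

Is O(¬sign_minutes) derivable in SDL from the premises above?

Yes

Premise 4 is F(¬file_memo), i.e. O(file_memo).
Premise 9 is O(file_memo -> ¬seal_envelope); since O(file_memo), deontic closure gives O(¬seal_envelope).
Premise 10, O(¬freeze_account -> seal_envelope), contraposes to O(¬seal_envelope -> freeze_account); with O(¬seal_envelope) we get O(freeze_account).
The contrapositive of premise 11 (O(adjourn_session -> ¬freeze_account)) is O(freeze_account -> ¬adjourn_session), and O(freeze_account) is already established, so O(¬adjourn_session).
Premise 3 is O(¬adjourn_session -> ¬submit_affidavit); since O(¬adjourn_session), deontic closure gives O(¬submit_affidavit).
Premise 2 is O(sign_minutes -> submit_affidavit); contrapositively O(¬submit_affidavit -> ¬sign_minutes). Since O(¬submit_affidavit) holds, K gives O(¬sign_minutes).
Premises 1, 5, 6, 7, 8 do not contribute to this derivation.
So O(¬sign_minutes) follows.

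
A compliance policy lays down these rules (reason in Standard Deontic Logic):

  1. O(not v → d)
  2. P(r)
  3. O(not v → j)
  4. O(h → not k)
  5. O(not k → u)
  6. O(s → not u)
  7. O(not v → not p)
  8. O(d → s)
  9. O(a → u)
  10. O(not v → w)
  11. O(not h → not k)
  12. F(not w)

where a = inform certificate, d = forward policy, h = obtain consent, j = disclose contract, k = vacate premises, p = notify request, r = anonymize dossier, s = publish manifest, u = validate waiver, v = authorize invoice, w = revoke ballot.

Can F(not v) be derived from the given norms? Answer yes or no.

By case analysis on not h: premise 11 gives O(not h → not k) and premise 4 gives O(h → not k), so O(not k) either way.
Applying K to premise 5 (O(not k → u)) and O(not k) yields O(u).
Premise 6, O(s → not u), contraposes to O(u → not s); with O(u) we get O(not s).
Premise 8, O(d → s), contraposes to O(not s → not d); with O(not s) we get O(not d).
Premise 1 is O(not v → d); contrapositively O(not d → v). Since O(not d) holds, K gives O(v).
Premises 2, 3, 7, 9, 10, 12 do not contribute to this derivation.
So O(v) holds, i.e. F(not v). The claim follows.

Yes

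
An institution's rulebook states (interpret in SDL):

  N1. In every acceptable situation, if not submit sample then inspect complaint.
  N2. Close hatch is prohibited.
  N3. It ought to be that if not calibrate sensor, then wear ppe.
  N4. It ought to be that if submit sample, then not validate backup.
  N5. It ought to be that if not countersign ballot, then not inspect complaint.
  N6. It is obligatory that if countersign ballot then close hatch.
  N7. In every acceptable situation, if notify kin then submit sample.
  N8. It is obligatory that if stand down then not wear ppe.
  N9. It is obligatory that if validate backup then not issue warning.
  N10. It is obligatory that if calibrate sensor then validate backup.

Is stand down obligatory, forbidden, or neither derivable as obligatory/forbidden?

Forbidden

Premise 2 is F(close_hatch), i.e. O(¬close_hatch).
The contrapositive of premise 6 (O(countersign_ballot → close_hatch)) is O(¬close_hatch → ¬countersign_ballot), and O(¬close_hatch) is already established, so O(¬countersign_ballot).
Premise 5 is O(¬countersign_ballot → ¬inspect_complaint); since O(¬countersign_ballot), deontic closure gives O(¬inspect_complaint).
Premise 1, O(¬submit_sample → inspect_complaint), contraposes to O(¬inspect_complaint → submit_sample); with O(¬inspect_complaint) we get O(submit_sample).
Premise 4 is O(submit_sample → ¬validate_backup); since O(submit_sample), deontic closure gives O(¬validate_backup).
Premise 10 is O(calibrate_sensor → validate_backup); contrapositively O(¬validate_backup → ¬calibrate_sensor). Since O(¬validate_backup) holds, K gives O(¬calibrate_sensor).
With premise 3, O(¬calibrate_sensor → wear_ppe), the K-axiom yields O(wear_ppe).
Premise 8, O(stand_down → ¬wear_ppe), contraposes to O(wear_ppe → ¬stand_down); with O(wear_ppe) we get O(¬stand_down).
Premises 7, 9 do not contribute to this derivation.
Thus O(¬stand_down), which is F(stand_down): stand_down is forbidden.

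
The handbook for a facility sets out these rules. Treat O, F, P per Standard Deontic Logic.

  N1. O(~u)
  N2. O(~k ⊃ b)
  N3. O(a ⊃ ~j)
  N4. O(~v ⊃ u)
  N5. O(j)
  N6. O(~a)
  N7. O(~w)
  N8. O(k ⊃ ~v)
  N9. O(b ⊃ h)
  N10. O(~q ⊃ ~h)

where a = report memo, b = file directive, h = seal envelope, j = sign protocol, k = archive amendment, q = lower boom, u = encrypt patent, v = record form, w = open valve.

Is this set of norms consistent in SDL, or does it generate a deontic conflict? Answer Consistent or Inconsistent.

Premise 3 is O(a ⊃ ~j), but O(a) is not derivable from the premises, so it does not yield O(~j).
So O(~j) is not derivable, and the apparent clash with O(j) does not arise.
A world satisfying every obligation exists (e.g. a=false, b=true, h=true, j=true, k=false, q=true, u=false, v=true, w=false); no atom is both obligatory and forbidden, so the set is consistent.

Consistent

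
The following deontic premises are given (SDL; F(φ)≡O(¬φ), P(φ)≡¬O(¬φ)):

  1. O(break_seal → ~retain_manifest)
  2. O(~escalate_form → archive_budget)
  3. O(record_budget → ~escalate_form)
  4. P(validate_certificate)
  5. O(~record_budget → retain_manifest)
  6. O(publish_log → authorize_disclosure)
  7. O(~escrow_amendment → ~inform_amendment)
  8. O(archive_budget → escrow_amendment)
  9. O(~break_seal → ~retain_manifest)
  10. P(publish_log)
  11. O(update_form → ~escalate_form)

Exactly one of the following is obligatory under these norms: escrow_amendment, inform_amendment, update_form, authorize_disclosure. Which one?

escrow_amendment

Premises 9 and 1 cover both cases: O(~break_seal → ~retain_manifest) and O(break_seal → ~retain_manifest). Since ~break_seal ∨ break_seal is a tautology, O(~retain_manifest) follows.
The contrapositive of premise 5 (O(~record_budget → retain_manifest)) is O(~retain_manifest → record_budget), and O(~retain_manifest) is already established, so O(record_budget).
Applying K to premise 3 (O(record_budget → ~escalate_form)) and O(record_budget) yields O(~escalate_form).
From O(~escalate_form) and premise 2, O(~escalate_form → archive_budget), we obtain O(archive_budget).
Applying K to premise 8 (O(archive_budget → escrow_amendment)) and O(archive_budget) yields O(escrow_amendment).
So O(escrow_amendment) holds — escrow_amendment is obligatory. None of the other listed options is made obligatory by any chain of premises.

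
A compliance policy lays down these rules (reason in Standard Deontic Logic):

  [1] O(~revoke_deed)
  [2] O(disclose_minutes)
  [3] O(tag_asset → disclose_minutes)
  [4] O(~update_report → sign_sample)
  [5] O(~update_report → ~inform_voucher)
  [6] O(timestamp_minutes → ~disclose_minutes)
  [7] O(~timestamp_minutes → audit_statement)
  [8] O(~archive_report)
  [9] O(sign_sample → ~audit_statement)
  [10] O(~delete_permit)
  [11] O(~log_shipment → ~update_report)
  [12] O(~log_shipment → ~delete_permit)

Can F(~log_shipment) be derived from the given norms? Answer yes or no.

Yes

Premise 2 states O(disclose_minutes) outright.
Premise 6 is O(timestamp_minutes → ~disclose_minutes); contrapositively O(disclose_minutes → ~timestamp_minutes). Since O(disclose_minutes) holds, K gives O(~timestamp_minutes).
Applying K to premise 7 (O(~timestamp_minutes → audit_statement)) and O(~timestamp_minutes) yields O(audit_statement).
The contrapositive of premise 9 (O(sign_sample → ~audit_statement)) is O(audit_statement → ~sign_sample), and O(audit_statement) is already established, so O(~sign_sample).
Premise 4 is O(~update_report → sign_sample); contrapositively O(~sign_sample → update_report). Since O(~sign_sample) holds, K gives O(update_report).
The contrapositive of premise 11 (O(~log_shipment → ~update_report)) is O(update_report → log_shipment), and O(update_report) is already established, so O(log_shipment).
Premises 1, 3, 5, 8, 10, 12 do not contribute to this derivation.
So O(log_shipment) holds, i.e. F(~log_shipment). The claim follows.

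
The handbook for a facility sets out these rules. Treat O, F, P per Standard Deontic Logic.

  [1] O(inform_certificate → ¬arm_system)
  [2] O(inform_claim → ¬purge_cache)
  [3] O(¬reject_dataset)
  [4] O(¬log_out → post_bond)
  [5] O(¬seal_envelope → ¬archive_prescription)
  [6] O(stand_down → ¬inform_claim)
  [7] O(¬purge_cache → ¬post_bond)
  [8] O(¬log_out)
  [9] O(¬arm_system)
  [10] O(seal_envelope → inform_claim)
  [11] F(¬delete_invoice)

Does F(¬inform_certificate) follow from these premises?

No

Premise 1 is O(inform_certificate → ¬arm_system); even if O(¬arm_system) held, inferring O(inform_certificate) would be affirming the consequent — invalid.
No other premise forces O(inform_certificate). An ideal world satisfying every premise can still have ¬inform_certificate true, so F(¬inform_certificate) is not derivable.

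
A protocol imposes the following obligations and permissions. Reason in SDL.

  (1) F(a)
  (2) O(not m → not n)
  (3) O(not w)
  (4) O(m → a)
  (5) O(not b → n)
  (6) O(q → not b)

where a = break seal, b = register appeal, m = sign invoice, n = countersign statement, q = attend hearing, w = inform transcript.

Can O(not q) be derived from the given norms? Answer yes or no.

F(a) at premise 1 means O(not a).
The contrapositive of premise 4 (O(m → a)) is O(not a → not m), and O(not a) is already established, so O(not m).
With premise 2, O(not m → not n), the K-axiom yields O(not n).
Premise 5, O(not b → n), contraposes to O(not n → b); with O(not n) we get O(b).
Premise 6 is O(q → not b); contrapositively O(b → not q). Since O(b) holds, K gives O(not q).
Premise 3 does not contribute to this derivation.
So O(not q) follows.

Yes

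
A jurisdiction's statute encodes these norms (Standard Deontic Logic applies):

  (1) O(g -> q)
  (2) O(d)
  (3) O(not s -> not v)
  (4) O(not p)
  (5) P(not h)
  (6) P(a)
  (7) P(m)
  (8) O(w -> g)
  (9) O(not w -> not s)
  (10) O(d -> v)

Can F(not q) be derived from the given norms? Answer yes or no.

Premise 2 gives O(d).
Premise 10 is O(d -> v); since O(d), deontic closure gives O(v).
Premise 3, O(not s -> not v), contraposes to O(v -> s); with O(v) we get O(s).
Premise 9, O(not w -> not s), contraposes to O(s -> w); with O(s) we get O(w).
From O(w) and premise 8, O(w -> g), we obtain O(g).
From O(g) and premise 1, O(g -> q), we obtain O(q).
Premises 4, 5, 6, 7 do not contribute to this derivation.
So O(q) holds, i.e. F(not q). The claim follows.

Yes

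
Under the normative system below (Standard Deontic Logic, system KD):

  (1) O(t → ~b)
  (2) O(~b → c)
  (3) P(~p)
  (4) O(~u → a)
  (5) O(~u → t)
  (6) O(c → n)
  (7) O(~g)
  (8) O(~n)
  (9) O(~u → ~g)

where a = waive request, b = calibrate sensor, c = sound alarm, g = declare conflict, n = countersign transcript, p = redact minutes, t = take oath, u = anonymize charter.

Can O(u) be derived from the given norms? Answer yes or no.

Premise 8 states O(~n) outright.
The contrapositive of premise 6 (O(c → n)) is O(~n → ~c), and O(~n) is already established, so O(~c).
The contrapositive of premise 2 (O(~b → c)) is O(~c → b), and O(~c) is already established, so O(b).
Premise 1 is O(t → ~b); contrapositively O(b → ~t). Since O(b) holds, K gives O(~t).
Premise 5 is O(~u → t); contrapositively O(~t → u). Since O(~t) holds, K gives O(u).
Premises 3, 4, 7, 9 do not contribute to this derivation.
So O(u) follows.

Yes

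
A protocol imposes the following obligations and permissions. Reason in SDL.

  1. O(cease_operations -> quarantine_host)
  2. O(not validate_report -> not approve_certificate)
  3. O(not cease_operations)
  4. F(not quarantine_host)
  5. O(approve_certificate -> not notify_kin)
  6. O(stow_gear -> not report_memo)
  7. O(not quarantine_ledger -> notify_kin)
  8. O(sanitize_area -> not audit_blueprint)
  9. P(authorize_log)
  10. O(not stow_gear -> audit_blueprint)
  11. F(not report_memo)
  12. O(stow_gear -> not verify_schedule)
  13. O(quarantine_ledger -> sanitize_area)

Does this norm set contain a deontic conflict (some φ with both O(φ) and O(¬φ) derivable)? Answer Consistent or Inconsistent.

Premise 1 is O(cease_operations -> quarantine_host); even if O(quarantine_host) held, inferring O(cease_operations) would be affirming the consequent — invalid.
So O(cease_operations) is not derivable, and the apparent clash with O(not cease_operations) does not arise.
A world satisfying every obligation exists (e.g. approve_certificate=false, audit_blueprint=true, authorize_log=false, cease_operations=false, notify_kin=true, quarantine_host=true, quarantine_ledger=false, report_memo=true, sanitize_area=false, stow_gear=false, validate_report=false, verify_schedule=false); no atom is both obligatory and forbidden, so the set is consistent.

Consistent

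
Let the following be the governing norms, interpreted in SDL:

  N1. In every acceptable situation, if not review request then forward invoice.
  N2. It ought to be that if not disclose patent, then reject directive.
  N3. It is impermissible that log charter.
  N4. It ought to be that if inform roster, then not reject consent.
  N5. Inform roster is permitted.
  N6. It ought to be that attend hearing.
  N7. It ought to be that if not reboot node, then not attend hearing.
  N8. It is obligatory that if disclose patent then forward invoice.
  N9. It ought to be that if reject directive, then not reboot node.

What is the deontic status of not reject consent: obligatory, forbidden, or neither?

Premise 4 is O(inform_roster → ¬reject_consent), but O(inform_roster) is not derivable from the premises (the permission P(inform_roster) asserts only ¬O(¬inform_roster), not O(inform_roster)), so it does not yield O(¬reject_consent).
No premise or chain of K-axiom applications forces O(¬reject_consent), and none forces O(reject_consent). So ¬reject_consent is neither obligatory nor forbidden under these norms.

Neither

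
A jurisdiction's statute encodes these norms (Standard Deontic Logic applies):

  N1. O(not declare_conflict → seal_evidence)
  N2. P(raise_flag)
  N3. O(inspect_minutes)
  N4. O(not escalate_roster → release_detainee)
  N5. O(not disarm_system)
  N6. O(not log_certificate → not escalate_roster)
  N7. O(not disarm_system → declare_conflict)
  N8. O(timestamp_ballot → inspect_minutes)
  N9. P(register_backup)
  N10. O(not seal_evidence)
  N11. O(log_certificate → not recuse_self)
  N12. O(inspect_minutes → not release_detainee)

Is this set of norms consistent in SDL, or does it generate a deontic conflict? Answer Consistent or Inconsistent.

Consistent

Premise 1 is O(not declare_conflict → seal_evidence), but O(not declare_conflict) is not derivable from the premises, so it does not yield O(seal_evidence).
So O(seal_evidence) is not derivable, and the apparent clash with O(not seal_evidence) does not arise.
A world satisfying every obligation exists (e.g. declare_conflict=true, disarm_system=false, escalate_roster=true, inspect_minutes=true, log_certificate=true, raise_flag=false, recuse_self=false, register_backup=false, release_detainee=false, seal_evidence=false, timestamp_ballot=false); no atom is both obligatory and forbidden, so the set is consistent.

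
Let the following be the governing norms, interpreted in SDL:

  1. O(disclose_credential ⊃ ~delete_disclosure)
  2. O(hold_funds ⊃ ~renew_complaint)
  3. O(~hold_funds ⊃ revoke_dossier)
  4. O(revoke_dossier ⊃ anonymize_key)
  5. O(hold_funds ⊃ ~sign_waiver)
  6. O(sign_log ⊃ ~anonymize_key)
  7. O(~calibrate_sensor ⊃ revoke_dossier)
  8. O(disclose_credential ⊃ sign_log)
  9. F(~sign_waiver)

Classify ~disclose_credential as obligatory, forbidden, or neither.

Premise 9 is F(~sign_waiver), i.e. O(sign_waiver).
Premise 5 is O(hold_funds ⊃ ~sign_waiver); contrapositively O(sign_waiver ⊃ ~hold_funds). Since O(sign_waiver) holds, K gives O(~hold_funds).
Applying K to premise 3 (O(~hold_funds ⊃ revoke_dossier)) and O(~hold_funds) yields O(revoke_dossier).
Premise 4 is O(revoke_dossier ⊃ anonymize_key); since O(revoke_dossier), deontic closure gives O(anonymize_key).
Premise 6, O(sign_log ⊃ ~anonymize_key), contraposes to O(anonymize_key ⊃ ~sign_log); with O(anonymize_key) we get O(~sign_log).
Premise 8 is O(disclose_credential ⊃ sign_log); contrapositively O(~sign_log ⊃ ~disclose_credential). Since O(~sign_log) holds, K gives O(~disclose_credential).
Premises 1, 2, 7 do not contribute to this derivation.
Hence ~disclose_credential is obligatory.

Obligatory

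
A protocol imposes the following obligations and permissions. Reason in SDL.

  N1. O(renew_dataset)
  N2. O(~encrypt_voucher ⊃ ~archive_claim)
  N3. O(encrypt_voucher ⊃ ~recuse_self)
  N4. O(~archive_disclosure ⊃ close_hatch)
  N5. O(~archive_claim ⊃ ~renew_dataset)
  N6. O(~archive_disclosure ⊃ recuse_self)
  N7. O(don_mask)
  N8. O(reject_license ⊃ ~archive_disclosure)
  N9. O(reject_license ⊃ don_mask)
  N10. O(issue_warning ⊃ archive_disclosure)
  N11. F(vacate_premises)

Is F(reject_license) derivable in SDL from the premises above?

Yes

From premise 1 we have O(renew_dataset).
Premise 5 is O(~archive_claim ⊃ ~renew_dataset); contrapositively O(renew_dataset ⊃ archive_claim). Since O(renew_dataset) holds, K gives O(archive_claim).
Premise 2, O(~encrypt_voucher ⊃ ~archive_claim), contraposes to O(archive_claim ⊃ encrypt_voucher); with O(archive_claim) we get O(encrypt_voucher).
Premise 3 is O(encrypt_voucher ⊃ ~recuse_self); since O(encrypt_voucher), deontic closure gives O(~recuse_self).
Premise 6, O(~archive_disclosure ⊃ recuse_self), contraposes to O(~recuse_self ⊃ archive_disclosure); with O(~recuse_self) we get O(archive_disclosure).
Premise 8 is O(reject_license ⊃ ~archive_disclosure); contrapositively O(archive_disclosure ⊃ ~reject_license). Since O(archive_disclosure) holds, K gives O(~reject_license).
Premises 4, 7, 9, 10, 11 do not contribute to this derivation.
So O(~reject_license) holds, i.e. F(reject_license). The claim follows.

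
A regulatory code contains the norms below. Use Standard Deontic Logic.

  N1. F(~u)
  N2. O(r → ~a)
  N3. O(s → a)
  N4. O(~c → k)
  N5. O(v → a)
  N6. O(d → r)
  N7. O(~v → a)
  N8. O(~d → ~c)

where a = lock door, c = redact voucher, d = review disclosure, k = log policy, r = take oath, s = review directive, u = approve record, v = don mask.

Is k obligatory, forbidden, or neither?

Premises 7 and 5 cover both cases: O(~v → a) and O(v → a). Since ~v ∨ v is a tautology, O(a) follows.
Premise 2 is O(r → ~a); contrapositively O(a → ~r). Since O(a) holds, K gives O(~r).
Premise 6 is O(d → r); contrapositively O(~r → ~d). Since O(~r) holds, K gives O(~d).
Applying K to premise 8 (O(~d → ~c)) and O(~d) yields O(~c).
From O(~c) and premise 4, O(~c → k), we obtain O(k).
Premises 1, 3 do not contribute to this derivation.
Hence k is obligatory.

Obligatory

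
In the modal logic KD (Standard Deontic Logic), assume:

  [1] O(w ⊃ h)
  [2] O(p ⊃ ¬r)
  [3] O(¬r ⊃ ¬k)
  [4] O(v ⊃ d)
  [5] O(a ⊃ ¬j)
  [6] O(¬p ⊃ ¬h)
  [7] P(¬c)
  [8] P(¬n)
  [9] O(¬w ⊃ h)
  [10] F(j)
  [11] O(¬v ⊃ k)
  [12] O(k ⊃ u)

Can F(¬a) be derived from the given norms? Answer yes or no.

Premise 5 is O(a ⊃ ¬j); even if O(¬j) held, inferring O(a) would be affirming the consequent — invalid.
No other premise forces O(a). An ideal world satisfying every premise can still have ¬a true, so F(¬a) is not derivable.

No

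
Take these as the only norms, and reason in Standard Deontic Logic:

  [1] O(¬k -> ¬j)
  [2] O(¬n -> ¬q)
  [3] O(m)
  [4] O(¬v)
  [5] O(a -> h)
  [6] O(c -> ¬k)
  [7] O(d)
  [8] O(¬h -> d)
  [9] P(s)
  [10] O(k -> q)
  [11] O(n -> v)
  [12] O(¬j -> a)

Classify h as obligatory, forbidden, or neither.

Premise 4 states O(¬v) outright.
Premise 11 is O(n -> v); contrapositively O(¬v -> ¬n). Since O(¬v) holds, K gives O(¬n).
With premise 2, O(¬n -> ¬q), the K-axiom yields O(¬q).
The contrapositive of premise 10 (O(k -> q)) is O(¬q -> ¬k), and O(¬q) is already established, so O(¬k).
Premise 1 is O(¬k -> ¬j); since O(¬k), deontic closure gives O(¬j).
With premise 12, O(¬j -> a), the K-axiom yields O(a).
From O(a) and premise 5, O(a -> h), we obtain O(h).
Premises 3, 6, 7, 8, 9 do not contribute to this derivation.
Hence h is obligatory.

Obligatory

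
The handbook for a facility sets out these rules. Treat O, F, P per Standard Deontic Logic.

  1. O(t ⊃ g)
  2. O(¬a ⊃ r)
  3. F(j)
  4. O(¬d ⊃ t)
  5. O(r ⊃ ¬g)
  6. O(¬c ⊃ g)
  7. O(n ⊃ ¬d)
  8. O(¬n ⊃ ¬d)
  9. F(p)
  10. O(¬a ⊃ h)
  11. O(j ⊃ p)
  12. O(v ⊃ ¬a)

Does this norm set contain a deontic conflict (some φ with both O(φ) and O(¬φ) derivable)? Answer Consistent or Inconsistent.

Consistent

Premise 11 is O(j ⊃ p), but O(j) is not derivable from the premises, so it does not yield O(p).
So O(p) is not derivable, and the apparent clash with O(¬p) does not arise.
A world satisfying every obligation exists (e.g. a=true, c=false, d=false, g=true, h=false, j=false, n=false, p=false, r=false, t=true, v=false); no atom is both obligatory and forbidden, so the set is consistent.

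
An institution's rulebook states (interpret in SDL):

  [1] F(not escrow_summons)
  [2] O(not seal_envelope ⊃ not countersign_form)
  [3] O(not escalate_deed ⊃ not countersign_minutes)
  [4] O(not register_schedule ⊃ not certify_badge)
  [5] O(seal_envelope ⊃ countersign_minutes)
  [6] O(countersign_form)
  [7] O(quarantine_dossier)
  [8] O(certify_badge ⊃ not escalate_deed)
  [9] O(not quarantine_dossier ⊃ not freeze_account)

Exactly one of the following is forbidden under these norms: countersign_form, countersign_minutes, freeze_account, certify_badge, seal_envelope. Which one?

certify_badge

Premise 6 states O(countersign_form) outright.
Premise 2, O(not seal_envelope ⊃ not countersign_form), contraposes to O(countersign_form ⊃ seal_envelope); with O(countersign_form) we get O(seal_envelope).
From O(seal_envelope) and premise 5, O(seal_envelope ⊃ countersign_minutes), we obtain O(countersign_minutes).
Premise 3, O(not escalate_deed ⊃ not countersign_minutes), contraposes to O(countersign_minutes ⊃ escalate_deed); with O(countersign_minutes) we get O(escalate_deed).
Premise 8, O(certify_badge ⊃ not escalate_deed), contraposes to O(escalate_deed ⊃ not certify_badge); with O(escalate_deed) we get O(not certify_badge).
So O(not certify_badge) holds, i.e. certify_badge is forbidden. None of the other listed options is forbidden under the premises.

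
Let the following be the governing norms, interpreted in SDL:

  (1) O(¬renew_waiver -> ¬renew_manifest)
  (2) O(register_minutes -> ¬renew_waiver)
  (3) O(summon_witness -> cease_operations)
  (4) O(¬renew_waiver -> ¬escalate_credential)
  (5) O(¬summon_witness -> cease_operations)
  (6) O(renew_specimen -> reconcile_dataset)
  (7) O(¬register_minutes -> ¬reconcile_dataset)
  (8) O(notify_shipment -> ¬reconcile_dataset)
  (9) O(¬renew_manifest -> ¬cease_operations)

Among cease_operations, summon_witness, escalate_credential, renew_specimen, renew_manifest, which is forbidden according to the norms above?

renew_specimen

Premises 5 and 3 are O(¬summon_witness -> cease_operations) and O(summon_witness -> cease_operations); every ideal world satisfies ¬summon_witness or summon_witness, so in either case cease_operations holds — hence O(cease_operations).
Premise 9 is O(¬renew_manifest -> ¬cease_operations); contrapositively O(cease_operations -> renew_manifest). Since O(cease_operations) holds, K gives O(renew_manifest).
Premise 1 is O(¬renew_waiver -> ¬renew_manifest); contrapositively O(renew_manifest -> renew_waiver). Since O(renew_manifest) holds, K gives O(renew_waiver).
Premise 2 is O(register_minutes -> ¬renew_waiver); contrapositively O(renew_waiver -> ¬register_minutes). Since O(renew_waiver) holds, K gives O(¬register_minutes).
Premise 7 is O(¬register_minutes -> ¬reconcile_dataset); since O(¬register_minutes), deontic closure gives O(¬reconcile_dataset).
Premise 6, O(renew_specimen -> reconcile_dataset), contraposes to O(¬reconcile_dataset -> ¬renew_specimen); with O(¬reconcile_dataset) we get O(¬renew_specimen).
So O(¬renew_specimen) holds, i.e. renew_specimen is forbidden. None of the other listed options is forbidden under the premises.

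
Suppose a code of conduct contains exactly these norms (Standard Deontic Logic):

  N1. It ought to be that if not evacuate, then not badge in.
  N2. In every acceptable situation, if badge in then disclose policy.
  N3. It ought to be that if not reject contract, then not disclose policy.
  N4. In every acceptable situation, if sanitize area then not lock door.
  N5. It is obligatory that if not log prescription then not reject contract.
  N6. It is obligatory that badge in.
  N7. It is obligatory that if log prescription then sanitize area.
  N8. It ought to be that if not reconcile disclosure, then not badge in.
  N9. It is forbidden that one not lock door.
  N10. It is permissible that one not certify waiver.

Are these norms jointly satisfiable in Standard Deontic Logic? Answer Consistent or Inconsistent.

Inconsistent

Premise 9, F(¬lock_door), is equivalent to O(lock_door).
The contrapositive of premise 4 (O(sanitize_area → ¬lock_door)) is O(lock_door → ¬sanitize_area), and O(lock_door) is already established, so O(¬sanitize_area).
Premise 7, O(log_prescription → sanitize_area), contraposes to O(¬sanitize_area → ¬log_prescription); with O(¬sanitize_area) we get O(¬log_prescription).
Applying K to premise 5 (O(¬log_prescription → ¬reject_contract)) and O(¬log_prescription) yields O(¬reject_contract).
Premise 3 is O(¬reject_contract → ¬disclose_policy); since O(¬reject_contract), deontic closure gives O(¬disclose_policy).
The contrapositive of premise 2 (O(badge_in → disclose_policy)) is O(¬disclose_policy → ¬badge_in), and O(¬disclose_policy) is already established, so O(¬badge_in).
However, premise 6 gives O(badge_in).
We now have both O(¬badge_in) and O(badge_in) — badge_in is simultaneously obligatory and forbidden, violating the D-axiom.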